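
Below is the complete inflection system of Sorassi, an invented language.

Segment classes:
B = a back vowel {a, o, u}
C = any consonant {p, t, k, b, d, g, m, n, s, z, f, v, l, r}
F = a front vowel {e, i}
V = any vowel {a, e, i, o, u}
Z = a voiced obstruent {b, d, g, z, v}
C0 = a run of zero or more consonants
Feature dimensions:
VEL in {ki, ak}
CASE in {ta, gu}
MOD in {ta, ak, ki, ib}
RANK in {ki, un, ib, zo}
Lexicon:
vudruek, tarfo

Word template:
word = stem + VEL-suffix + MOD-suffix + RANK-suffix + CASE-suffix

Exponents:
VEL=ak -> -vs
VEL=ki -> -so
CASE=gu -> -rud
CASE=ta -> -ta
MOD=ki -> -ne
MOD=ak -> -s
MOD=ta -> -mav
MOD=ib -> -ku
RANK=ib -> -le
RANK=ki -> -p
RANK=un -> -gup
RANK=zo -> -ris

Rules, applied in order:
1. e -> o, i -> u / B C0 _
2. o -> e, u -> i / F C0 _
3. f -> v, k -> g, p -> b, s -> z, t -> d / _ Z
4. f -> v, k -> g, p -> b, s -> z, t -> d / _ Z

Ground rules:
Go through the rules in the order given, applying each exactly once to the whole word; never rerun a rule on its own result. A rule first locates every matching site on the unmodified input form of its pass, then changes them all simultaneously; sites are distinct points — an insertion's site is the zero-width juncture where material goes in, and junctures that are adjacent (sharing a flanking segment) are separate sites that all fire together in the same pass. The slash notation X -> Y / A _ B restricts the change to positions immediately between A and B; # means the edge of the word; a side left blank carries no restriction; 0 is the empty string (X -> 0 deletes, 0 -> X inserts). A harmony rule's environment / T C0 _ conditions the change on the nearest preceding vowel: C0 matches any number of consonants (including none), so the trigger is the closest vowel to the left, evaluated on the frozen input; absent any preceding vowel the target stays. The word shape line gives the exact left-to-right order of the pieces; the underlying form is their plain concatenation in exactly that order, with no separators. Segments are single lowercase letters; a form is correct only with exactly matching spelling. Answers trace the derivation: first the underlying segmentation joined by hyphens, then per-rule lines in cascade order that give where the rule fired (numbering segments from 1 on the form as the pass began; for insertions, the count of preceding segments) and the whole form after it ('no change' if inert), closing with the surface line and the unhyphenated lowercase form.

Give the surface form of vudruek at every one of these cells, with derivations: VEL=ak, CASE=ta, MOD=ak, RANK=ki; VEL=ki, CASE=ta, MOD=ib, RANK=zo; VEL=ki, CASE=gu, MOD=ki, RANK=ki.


cell VEL=ak, CASE=ta, MOD=ak, RANK=ki:
underlying: vudruek-vs-s-p-ta
1. e -> o, i -> u / B C0 _: fires at position(s) 6: vudruokvsspta
2. o -> e, u -> i / F C0 _: no change
3. f -> v, k -> g, p -> b, s -> z, t -> d / _ Z: fires at position(s) 7: vudruogvsspta
4. f -> v, k -> g, p -> b, s -> z, t -> d / _ Z: no change
surface: vudruogvsspta

cell VEL=ki, CASE=ta, MOD=ib, RANK=zo:
underlying: vudruek-so-ku-ris-ta
1. e -> o, i -> u / B C0 _: fires at position(s) 6, 13: vudruoksokurusta
2. o -> e, u -> i / F C0 _: no change
3. f -> v, k -> g, p -> b, s -> z, t -> d / _ Z: no change
4. f -> v, k -> g, p -> b, s -> z, t -> d / _ Z: no change
surface: vudruoksokurusta

cell VEL=ki, CASE=gu, MOD=ki, RANK=ki:
underlying: vudruek-so-ne-p-rud
1. e -> o, i -> u / B C0 _: fires at position(s) 6, 11: vudruoksonoprud
2. o -> e, u -> i / F C0 _: no change
3. f -> v, k -> g, p -> b, s -> z, t -> d / _ Z: no change
4. f -> v, k -> g, p -> b, s -> z, t -> d / _ Z: no change
surface: vudruoksonoprud


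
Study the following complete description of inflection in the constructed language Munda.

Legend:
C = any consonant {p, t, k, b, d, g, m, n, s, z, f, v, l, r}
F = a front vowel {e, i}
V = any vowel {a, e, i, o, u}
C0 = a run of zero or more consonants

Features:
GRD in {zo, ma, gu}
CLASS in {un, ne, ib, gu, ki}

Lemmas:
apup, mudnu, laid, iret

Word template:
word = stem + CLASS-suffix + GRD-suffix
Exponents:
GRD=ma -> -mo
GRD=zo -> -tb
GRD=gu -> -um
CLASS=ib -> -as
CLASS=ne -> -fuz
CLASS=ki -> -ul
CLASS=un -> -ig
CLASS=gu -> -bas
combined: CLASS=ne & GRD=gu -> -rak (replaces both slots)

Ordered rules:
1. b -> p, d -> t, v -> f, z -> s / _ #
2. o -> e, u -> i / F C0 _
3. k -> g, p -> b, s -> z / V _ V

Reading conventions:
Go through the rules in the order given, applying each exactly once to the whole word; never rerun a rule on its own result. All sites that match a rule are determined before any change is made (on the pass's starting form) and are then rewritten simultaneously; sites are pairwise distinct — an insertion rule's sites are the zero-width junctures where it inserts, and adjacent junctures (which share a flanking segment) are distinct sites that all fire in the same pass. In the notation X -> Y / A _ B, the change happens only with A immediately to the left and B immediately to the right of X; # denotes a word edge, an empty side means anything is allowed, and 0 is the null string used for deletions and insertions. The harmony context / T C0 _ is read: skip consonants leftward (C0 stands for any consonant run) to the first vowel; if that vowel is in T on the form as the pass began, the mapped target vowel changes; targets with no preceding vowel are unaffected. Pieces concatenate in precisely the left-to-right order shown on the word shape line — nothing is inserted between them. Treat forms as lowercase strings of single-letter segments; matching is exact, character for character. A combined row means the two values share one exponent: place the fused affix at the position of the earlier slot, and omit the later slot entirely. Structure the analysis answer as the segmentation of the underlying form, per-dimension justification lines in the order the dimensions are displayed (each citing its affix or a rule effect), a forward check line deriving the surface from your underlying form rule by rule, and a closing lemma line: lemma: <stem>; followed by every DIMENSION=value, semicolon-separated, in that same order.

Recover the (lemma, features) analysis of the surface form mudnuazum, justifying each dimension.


underlying: mudnu-as-um
GRD=gu - signalled by the affix -um
CLASS=ib - signalled by the affix -as
check: mudnuasum -> mudnuasum -> mudnuasum -> mudnuazum
lemma: mudnu; GRD=gu; CLASS=ib


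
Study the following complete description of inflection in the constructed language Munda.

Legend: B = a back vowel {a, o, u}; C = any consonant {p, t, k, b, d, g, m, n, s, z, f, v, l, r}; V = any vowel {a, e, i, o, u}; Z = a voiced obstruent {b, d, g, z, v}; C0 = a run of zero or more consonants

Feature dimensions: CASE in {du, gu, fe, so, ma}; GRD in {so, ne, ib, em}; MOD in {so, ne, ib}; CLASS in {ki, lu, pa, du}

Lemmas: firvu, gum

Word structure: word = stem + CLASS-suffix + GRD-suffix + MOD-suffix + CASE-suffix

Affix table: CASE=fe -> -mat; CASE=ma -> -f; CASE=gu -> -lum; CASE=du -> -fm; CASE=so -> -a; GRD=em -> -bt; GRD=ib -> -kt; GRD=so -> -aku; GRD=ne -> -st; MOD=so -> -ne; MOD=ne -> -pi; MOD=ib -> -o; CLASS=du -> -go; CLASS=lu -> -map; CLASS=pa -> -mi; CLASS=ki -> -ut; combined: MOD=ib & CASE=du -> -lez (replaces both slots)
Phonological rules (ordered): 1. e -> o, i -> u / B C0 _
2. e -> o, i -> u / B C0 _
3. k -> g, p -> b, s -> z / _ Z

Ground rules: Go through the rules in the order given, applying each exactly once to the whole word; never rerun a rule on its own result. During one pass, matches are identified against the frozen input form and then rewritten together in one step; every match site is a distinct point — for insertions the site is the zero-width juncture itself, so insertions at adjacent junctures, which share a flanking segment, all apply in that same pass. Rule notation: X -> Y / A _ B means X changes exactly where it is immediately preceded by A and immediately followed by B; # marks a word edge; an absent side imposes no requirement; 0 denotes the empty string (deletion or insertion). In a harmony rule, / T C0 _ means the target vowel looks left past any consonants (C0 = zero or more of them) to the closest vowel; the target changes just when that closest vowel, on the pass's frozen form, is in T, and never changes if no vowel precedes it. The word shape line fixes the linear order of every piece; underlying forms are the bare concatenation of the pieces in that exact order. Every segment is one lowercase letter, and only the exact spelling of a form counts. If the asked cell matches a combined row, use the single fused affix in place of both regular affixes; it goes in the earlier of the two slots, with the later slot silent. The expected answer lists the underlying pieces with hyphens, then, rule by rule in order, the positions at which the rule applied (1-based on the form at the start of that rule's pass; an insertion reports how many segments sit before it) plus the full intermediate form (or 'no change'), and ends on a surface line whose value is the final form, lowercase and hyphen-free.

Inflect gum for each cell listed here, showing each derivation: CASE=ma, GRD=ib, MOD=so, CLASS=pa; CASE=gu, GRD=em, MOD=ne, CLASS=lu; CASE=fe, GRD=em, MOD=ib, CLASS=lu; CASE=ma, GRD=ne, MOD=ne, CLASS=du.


cell CASE=ma, GRD=ib, MOD=so, CLASS=pa:
underlying: gum-mi-kt-ne-f
1. e -> o, i -> u / B C0 _: fires at position(s) 5: gummuktnef
2. e -> o, i -> u / B C0 _: fires at position(s) 9: gummuktnof
3. k -> g, p -> b, s -> z / _ Z: no change
surface: gummuktnof

cell CASE=gu, GRD=em, MOD=ne, CLASS=lu:
underlying: gum-map-bt-pi-lum
1. e -> o, i -> u / B C0 _: fires at position(s) 10: gummapbtpulum
2. e -> o, i -> u / B C0 _: no change
3. k -> g, p -> b, s -> z / _ Z: fires at position(s) 6: gummabbtpulum
surface: gummabbtpulum

cell CASE=fe, GRD=em, MOD=ib, CLASS=lu:
underlying: gum-map-bt-o-mat
1. e -> o, i -> u / B C0 _: no change
2. e -> o, i -> u / B C0 _: no change
3. k -> g, p -> b, s -> z / _ Z: fires at position(s) 6: gummabbtomat
surface: gummabbtomat

cell CASE=ma, GRD=ne, MOD=ne, CLASS=du:
underlying: gum-go-st-pi-f
1. e -> o, i -> u / B C0 _: fires at position(s) 9: gumgostpuf
2. e -> o, i -> u / B C0 _: no change
3. k -> g, p -> b, s -> z / _ Z: no change
surface: gumgostpuf


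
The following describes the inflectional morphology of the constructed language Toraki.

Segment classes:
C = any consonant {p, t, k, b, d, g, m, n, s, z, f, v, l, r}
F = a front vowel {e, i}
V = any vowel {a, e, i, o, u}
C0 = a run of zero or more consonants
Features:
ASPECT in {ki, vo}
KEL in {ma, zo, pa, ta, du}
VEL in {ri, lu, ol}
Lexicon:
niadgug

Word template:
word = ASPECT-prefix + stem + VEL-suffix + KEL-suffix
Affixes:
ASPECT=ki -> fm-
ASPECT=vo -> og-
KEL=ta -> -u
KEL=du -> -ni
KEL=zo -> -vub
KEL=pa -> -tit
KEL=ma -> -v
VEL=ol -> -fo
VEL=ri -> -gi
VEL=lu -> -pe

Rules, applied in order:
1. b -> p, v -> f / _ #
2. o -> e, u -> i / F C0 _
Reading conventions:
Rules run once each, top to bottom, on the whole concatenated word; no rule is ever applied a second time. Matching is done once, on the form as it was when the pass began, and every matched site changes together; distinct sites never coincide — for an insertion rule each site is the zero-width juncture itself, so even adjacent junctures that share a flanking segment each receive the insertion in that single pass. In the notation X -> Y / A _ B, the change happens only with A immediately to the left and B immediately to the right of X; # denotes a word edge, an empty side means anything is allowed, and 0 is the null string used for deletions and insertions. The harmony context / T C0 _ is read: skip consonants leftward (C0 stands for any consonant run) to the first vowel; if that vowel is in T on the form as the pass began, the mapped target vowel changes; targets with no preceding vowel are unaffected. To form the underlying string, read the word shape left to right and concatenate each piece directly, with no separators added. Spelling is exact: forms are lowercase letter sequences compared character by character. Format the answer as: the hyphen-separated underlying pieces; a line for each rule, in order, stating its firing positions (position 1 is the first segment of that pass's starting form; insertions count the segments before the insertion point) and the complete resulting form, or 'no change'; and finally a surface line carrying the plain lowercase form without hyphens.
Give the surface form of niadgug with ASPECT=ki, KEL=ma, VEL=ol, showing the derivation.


underlying: fm-niadgug-fo-v
1. b -> p, v -> f / _ #: fires at position(s) 12: fmniadgugfof
2. o -> e, u -> i / F C0 _: no change
surface: fmniadgugfof


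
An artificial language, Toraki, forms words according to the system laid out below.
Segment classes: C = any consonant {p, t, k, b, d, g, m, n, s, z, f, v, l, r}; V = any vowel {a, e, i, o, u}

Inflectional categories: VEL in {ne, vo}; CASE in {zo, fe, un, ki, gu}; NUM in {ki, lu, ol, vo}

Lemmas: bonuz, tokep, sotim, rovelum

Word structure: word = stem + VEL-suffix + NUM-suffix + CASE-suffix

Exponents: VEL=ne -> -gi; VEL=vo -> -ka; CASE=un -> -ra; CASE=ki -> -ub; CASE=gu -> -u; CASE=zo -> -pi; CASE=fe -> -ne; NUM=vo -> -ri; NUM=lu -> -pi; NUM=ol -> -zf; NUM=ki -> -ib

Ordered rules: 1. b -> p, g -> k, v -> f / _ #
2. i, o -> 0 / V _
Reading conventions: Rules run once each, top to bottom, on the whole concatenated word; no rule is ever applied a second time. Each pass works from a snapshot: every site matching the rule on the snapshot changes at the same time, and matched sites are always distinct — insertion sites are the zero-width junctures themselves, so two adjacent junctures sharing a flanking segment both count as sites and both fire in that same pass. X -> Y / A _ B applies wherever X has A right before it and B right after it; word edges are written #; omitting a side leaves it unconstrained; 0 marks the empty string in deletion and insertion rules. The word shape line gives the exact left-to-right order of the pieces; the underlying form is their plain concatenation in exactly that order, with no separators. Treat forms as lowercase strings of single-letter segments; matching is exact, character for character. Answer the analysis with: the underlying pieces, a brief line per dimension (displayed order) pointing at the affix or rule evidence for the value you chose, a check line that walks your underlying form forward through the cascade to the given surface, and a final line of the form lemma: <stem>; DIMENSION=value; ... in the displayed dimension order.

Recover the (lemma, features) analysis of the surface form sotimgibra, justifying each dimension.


underlying: sotim-gi-ib-ra
VEL=ne - signalled by the affix -gi
CASE=un - signalled by the affix -ra
NUM=ki - signalled by the affix -ib
check: sotimgiibra -> sotimgiibra -> sotimgibra
lemma: sotim; VEL=ne; CASE=un; NUM=ki


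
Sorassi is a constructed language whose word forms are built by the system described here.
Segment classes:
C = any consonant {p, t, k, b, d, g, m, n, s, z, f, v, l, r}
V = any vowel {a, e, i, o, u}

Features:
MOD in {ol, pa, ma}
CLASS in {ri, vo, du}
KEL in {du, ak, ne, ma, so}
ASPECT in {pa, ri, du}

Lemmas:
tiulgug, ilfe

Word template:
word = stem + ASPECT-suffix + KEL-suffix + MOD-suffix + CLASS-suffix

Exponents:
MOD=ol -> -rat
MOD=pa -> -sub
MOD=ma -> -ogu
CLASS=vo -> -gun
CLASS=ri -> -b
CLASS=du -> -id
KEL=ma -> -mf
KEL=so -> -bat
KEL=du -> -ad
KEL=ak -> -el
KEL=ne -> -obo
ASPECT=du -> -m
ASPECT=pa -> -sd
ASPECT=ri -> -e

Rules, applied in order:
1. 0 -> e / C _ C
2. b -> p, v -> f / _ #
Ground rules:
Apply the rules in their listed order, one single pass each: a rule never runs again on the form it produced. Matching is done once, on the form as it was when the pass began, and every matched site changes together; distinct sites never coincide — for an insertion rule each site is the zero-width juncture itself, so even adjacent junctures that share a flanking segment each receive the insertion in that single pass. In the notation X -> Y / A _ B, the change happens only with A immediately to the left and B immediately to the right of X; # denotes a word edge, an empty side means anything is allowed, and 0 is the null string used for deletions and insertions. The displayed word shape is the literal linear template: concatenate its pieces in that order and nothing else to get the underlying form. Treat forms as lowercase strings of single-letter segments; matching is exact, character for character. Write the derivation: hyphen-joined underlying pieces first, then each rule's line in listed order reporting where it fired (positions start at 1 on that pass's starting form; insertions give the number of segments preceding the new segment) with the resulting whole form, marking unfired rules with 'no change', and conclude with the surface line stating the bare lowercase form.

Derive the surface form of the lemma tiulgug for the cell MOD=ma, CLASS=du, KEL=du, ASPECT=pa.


underlying: tiulgug-sd-ad-ogu-id
1. 0 -> e / C _ C: inserts after position(s) 4, 7, 8: tiulegugesedadoguid
2. b -> p, v -> f / _ #: no change
surface: tiulegugesedadoguid


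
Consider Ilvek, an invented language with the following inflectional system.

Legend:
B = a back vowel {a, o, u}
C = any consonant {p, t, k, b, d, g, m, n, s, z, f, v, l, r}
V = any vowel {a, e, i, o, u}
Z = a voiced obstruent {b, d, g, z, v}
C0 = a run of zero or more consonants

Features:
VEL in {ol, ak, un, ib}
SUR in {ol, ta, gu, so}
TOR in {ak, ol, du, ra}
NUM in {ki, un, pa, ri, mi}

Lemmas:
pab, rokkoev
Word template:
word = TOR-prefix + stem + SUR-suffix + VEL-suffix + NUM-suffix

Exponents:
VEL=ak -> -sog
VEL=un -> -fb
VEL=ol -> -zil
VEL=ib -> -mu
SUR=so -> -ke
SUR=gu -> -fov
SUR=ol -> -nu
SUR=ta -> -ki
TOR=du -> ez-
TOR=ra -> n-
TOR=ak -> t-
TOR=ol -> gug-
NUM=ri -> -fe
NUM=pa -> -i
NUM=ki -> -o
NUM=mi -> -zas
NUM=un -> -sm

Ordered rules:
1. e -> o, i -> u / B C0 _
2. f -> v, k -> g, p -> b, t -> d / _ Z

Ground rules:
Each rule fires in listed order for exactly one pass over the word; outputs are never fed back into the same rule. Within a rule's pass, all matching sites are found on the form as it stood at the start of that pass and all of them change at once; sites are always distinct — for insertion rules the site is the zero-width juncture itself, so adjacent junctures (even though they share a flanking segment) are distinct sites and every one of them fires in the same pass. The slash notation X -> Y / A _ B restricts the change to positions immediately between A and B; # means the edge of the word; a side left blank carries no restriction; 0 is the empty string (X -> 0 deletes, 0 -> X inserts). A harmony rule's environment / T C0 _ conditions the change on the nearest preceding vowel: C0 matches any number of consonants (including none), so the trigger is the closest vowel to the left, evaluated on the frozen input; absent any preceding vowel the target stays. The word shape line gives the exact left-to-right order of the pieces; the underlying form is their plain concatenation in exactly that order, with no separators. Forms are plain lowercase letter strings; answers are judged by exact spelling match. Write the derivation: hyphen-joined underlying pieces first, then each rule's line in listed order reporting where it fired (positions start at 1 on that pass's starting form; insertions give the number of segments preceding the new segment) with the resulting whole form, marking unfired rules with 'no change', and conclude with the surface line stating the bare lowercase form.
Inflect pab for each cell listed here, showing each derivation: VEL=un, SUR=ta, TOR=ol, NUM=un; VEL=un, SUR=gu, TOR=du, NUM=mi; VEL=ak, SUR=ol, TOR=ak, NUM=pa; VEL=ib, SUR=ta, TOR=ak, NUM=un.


cell VEL=un, SUR=ta, TOR=ol, NUM=un:
underlying: gug-pab-ki-fb-sm
1. e -> o, i -> u / B C0 _: fires at position(s) 8: gugpabkufbsm
2. f -> v, k -> g, p -> b, t -> d / _ Z: fires at position(s) 9: gugpabkuvbsm
surface: gugpabkuvbsm

cell VEL=un, SUR=gu, TOR=du, NUM=mi:
underlying: ez-pab-fov-fb-zas
1. e -> o, i -> u / B C0 _: no change
2. f -> v, k -> g, p -> b, t -> d / _ Z: fires at position(s) 9: ezpabfovvbzas
surface: ezpabfovvbzas

cell VEL=ak, SUR=ol, TOR=ak, NUM=pa:
underlying: t-pab-nu-sog-i
1. e -> o, i -> u / B C0 _: fires at position(s) 10: tpabnusogu
2. f -> v, k -> g, p -> b, t -> d / _ Z: no change
surface: tpabnusogu

cell VEL=ib, SUR=ta, TOR=ak, NUM=un:
underlying: t-pab-ki-mu-sm
1. e -> o, i -> u / B C0 _: fires at position(s) 6: tpabkumusm
2. f -> v, k -> g, p -> b, t -> d / _ Z: no change
surface: tpabkumusm


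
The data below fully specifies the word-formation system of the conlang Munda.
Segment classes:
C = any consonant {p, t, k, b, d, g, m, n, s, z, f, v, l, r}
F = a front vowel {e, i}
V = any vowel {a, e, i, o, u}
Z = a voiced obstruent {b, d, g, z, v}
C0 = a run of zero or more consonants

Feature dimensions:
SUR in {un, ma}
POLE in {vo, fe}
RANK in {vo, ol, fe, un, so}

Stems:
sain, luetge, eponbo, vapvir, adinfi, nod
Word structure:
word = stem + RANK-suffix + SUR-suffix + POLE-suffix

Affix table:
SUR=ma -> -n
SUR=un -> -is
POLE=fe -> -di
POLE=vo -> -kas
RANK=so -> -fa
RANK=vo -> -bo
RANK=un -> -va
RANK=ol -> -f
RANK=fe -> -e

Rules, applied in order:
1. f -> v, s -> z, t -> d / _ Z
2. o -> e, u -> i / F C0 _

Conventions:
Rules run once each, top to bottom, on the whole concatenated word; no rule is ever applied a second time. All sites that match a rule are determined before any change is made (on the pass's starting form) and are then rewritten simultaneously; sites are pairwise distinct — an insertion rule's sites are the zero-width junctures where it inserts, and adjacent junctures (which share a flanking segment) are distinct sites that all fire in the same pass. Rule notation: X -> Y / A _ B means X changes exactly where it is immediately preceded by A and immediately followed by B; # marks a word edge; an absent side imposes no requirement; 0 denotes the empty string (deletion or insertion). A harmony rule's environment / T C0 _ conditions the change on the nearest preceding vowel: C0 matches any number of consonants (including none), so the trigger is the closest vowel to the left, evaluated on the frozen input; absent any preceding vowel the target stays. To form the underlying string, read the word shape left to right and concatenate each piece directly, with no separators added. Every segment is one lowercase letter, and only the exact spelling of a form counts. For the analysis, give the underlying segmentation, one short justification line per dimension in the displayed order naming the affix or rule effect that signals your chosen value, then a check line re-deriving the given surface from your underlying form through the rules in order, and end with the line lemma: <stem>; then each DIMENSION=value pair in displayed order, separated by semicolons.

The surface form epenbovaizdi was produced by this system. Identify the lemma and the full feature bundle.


underlying: eponbo-va-is-di
SUR=un - signalled by the affix -is
POLE=fe - signalled by the affix -di
RANK=un - signalled by the affix -va
check: eponbovaisdi -> eponbovaizdi -> epenbovaizdi
lemma: eponbo; SUR=un; POLE=fe; RANK=un


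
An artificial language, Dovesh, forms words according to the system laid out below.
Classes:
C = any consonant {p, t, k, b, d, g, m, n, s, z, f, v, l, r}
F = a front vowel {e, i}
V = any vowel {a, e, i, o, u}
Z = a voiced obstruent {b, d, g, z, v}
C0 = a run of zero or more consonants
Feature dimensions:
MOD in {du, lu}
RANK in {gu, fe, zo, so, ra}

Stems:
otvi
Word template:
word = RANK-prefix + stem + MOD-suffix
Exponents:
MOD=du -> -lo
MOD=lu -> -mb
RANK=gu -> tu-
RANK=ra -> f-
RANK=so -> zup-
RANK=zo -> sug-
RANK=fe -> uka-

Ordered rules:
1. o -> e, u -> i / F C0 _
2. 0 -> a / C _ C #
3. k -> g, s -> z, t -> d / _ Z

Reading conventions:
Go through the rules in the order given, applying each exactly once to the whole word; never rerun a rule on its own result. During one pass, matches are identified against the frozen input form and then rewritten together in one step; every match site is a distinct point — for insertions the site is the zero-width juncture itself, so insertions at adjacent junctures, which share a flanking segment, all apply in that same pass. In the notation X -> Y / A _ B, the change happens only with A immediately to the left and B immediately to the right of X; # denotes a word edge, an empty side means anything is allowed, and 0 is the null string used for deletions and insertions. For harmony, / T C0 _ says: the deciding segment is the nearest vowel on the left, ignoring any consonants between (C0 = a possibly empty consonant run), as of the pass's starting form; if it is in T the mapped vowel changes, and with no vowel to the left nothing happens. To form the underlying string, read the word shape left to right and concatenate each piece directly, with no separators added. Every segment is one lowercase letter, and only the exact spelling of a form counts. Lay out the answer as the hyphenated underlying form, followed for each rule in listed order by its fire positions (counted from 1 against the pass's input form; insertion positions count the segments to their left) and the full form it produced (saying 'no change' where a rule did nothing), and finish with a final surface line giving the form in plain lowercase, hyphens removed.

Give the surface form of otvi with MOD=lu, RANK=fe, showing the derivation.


underlying: uka-otvi-mb
1. o -> e, u -> i / F C0 _: no change
2. 0 -> a / C _ C #: inserts after position(s) 8: ukaotvimab
3. k -> g, s -> z, t -> d / _ Z: fires at position(s) 5: ukaodvimab
surface: ukaodvimab


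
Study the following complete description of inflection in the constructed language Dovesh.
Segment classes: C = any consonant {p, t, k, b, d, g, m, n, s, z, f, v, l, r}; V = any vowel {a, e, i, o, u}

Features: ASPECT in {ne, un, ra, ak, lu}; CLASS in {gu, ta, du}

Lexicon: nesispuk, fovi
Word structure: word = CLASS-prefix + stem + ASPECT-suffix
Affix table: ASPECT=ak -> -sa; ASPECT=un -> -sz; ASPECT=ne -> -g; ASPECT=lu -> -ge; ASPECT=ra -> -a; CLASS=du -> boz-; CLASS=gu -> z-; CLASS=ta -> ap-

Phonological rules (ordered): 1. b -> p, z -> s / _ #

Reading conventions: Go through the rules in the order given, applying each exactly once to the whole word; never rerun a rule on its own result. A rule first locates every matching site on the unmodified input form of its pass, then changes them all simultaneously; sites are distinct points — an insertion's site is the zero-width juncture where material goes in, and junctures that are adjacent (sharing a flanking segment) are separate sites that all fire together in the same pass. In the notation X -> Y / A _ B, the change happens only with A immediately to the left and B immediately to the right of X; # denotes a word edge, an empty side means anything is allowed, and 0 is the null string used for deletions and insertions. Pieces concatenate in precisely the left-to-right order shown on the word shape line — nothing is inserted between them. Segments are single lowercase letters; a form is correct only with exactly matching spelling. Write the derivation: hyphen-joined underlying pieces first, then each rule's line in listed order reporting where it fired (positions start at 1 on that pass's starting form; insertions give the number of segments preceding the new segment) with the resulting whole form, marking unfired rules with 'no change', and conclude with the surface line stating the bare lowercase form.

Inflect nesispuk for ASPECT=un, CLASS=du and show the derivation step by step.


underlying: boz-nesispuk-sz
1. b -> p, z -> s / _ #: fires at position(s) 13: boznesispukss
surface: boznesispukss


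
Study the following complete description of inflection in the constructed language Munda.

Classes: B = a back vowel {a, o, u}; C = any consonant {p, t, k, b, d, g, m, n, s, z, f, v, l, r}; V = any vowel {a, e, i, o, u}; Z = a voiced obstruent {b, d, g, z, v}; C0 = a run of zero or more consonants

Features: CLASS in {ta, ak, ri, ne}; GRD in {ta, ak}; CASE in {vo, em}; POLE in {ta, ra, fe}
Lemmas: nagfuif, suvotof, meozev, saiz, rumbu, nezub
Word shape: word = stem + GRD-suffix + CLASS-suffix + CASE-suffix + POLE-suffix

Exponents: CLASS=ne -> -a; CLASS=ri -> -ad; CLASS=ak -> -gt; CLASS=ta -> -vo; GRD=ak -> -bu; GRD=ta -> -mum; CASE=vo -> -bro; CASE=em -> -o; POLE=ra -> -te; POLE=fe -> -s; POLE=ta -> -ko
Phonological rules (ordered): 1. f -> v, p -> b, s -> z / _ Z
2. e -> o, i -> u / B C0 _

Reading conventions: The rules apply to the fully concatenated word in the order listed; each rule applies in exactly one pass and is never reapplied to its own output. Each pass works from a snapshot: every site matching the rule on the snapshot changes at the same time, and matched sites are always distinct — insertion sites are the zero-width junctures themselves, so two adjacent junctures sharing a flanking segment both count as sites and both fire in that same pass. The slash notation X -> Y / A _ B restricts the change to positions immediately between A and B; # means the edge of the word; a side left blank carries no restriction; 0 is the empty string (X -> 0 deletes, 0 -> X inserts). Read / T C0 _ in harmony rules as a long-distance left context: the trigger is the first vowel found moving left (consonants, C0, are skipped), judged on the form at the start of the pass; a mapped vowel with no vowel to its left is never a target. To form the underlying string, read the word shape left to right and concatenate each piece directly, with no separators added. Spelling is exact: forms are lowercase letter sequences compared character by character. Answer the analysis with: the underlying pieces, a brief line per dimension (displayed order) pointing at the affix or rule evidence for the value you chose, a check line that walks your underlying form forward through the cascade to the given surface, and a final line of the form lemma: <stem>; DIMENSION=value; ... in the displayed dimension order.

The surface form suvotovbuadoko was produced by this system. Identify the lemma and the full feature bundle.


underlying: suvotof-bu-ad-o-ko
CLASS=ri - signalled by the affix -ad
GRD=ak - signalled by the affix -bu
CASE=em - signalled by the affix -o
POLE=ta - signalled by the affix -ko
check: suvotofbuadoko -> suvotovbuadoko -> suvotovbuadoko
lemma: suvotof; CLASS=ri; GRD=ak; CASE=em; POLE=ta


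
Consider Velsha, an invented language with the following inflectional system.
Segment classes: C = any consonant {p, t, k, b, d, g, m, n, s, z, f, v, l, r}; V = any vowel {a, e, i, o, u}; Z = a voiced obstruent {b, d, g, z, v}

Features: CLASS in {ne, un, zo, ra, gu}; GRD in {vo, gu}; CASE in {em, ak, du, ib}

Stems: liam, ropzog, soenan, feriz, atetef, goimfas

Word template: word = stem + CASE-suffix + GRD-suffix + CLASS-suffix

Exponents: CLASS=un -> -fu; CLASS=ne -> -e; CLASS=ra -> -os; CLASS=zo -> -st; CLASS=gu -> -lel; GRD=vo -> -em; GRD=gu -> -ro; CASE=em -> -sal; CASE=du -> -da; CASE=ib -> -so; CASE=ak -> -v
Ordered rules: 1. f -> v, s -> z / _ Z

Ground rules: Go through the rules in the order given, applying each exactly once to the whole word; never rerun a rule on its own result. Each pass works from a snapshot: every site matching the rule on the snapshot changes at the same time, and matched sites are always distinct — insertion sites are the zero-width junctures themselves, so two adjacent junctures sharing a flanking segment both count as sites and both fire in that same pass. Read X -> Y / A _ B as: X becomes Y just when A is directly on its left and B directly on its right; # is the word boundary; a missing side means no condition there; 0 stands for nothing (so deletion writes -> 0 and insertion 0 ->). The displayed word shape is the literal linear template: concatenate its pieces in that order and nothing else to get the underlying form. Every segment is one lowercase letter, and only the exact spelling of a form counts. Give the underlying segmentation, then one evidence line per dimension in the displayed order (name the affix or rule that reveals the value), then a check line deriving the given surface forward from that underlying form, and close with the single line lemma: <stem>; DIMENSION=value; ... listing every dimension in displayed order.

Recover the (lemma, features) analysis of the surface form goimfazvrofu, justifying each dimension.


underlying: goimfas-v-ro-fu
CLASS=un - signalled by the affix -fu
GRD=gu - signalled by the affix -ro
CASE=ak - signalled by the affix -v
check: goimfasvrofu -> goimfazvrofu
lemma: goimfas; CLASS=un; GRD=gu; CASE=ak


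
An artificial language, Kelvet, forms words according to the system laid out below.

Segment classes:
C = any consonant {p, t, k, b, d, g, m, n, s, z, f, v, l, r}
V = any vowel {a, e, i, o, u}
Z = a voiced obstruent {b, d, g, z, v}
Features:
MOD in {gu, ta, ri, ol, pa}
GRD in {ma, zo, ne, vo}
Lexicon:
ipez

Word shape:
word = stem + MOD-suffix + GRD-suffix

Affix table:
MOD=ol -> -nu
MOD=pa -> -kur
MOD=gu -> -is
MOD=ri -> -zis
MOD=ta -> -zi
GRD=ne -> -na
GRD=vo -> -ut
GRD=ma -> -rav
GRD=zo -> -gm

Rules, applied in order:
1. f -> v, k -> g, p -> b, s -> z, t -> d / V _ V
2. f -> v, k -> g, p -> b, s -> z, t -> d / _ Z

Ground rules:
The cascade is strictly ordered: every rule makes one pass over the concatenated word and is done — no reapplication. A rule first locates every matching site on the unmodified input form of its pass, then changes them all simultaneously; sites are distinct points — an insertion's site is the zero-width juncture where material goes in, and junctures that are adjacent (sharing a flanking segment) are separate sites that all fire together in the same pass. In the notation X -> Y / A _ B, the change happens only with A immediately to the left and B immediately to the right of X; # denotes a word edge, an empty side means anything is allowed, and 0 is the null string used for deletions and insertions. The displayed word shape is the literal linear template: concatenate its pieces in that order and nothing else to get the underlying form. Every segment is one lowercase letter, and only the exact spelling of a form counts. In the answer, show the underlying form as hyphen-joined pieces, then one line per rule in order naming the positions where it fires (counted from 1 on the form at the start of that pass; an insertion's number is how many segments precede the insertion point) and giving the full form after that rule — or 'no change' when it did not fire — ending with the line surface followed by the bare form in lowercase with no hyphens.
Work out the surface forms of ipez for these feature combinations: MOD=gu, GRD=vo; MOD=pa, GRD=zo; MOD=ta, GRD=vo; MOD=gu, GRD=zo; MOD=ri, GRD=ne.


cell MOD=gu, GRD=vo:
underlying: ipez-is-ut
1. f -> v, k -> g, p -> b, s -> z, t -> d / V _ V: fires at position(s) 2, 6: ibezizut
2. f -> v, k -> g, p -> b, s -> z, t -> d / _ Z: no change
surface: ibezizut

cell MOD=pa, GRD=zo:
underlying: ipez-kur-gm
1. f -> v, k -> g, p -> b, s -> z, t -> d / V _ V: fires at position(s) 2: ibezkurgm
2. f -> v, k -> g, p -> b, s -> z, t -> d / _ Z: no change
surface: ibezkurgm

cell MOD=ta, GRD=vo:
underlying: ipez-zi-ut
1. f -> v, k -> g, p -> b, s -> z, t -> d / V _ V: fires at position(s) 2: ibezziut
2. f -> v, k -> g, p -> b, s -> z, t -> d / _ Z: no change
surface: ibezziut

cell MOD=gu, GRD=zo:
underlying: ipez-is-gm
1. f -> v, k -> g, p -> b, s -> z, t -> d / V _ V: fires at position(s) 2: ibezisgm
2. f -> v, k -> g, p -> b, s -> z, t -> d / _ Z: fires at position(s) 6: ibezizgm
surface: ibezizgm

cell MOD=ri, GRD=ne:
underlying: ipez-zis-na
1. f -> v, k -> g, p -> b, s -> z, t -> d / V _ V: fires at position(s) 2: ibezzisna
2. f -> v, k -> g, p -> b, s -> z, t -> d / _ Z: no change
surface: ibezzisna


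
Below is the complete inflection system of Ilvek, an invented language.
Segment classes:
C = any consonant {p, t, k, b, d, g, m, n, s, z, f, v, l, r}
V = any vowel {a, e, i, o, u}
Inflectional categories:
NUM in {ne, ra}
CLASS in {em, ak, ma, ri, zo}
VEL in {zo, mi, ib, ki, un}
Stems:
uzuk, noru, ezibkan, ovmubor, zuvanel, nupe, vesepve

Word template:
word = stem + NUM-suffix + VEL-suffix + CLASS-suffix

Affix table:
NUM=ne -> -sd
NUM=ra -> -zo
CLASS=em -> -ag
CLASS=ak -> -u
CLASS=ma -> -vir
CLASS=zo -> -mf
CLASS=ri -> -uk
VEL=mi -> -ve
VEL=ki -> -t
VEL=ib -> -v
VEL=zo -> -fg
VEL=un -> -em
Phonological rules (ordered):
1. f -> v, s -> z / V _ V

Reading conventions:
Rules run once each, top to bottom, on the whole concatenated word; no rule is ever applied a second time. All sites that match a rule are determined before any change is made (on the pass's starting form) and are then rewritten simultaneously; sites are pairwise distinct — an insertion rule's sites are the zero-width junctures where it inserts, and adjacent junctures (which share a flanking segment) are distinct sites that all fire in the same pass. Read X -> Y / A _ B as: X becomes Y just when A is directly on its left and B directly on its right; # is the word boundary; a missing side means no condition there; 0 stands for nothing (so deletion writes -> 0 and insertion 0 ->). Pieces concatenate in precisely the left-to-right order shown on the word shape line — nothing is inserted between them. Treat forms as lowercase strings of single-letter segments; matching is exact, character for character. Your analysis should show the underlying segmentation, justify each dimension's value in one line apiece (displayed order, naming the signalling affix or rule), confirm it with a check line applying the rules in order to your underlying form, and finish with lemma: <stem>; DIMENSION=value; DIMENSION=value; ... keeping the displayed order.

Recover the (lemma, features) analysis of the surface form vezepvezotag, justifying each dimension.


underlying: vesepve-zo-t-ag
NUM=ra - signalled by the affix -zo
CLASS=em - signalled by the affix -ag
VEL=ki - signalled by the affix -t
check: vesepvezotag -> vezepvezotag
lemma: vesepve; NUM=ra; CLASS=em; VEL=ki


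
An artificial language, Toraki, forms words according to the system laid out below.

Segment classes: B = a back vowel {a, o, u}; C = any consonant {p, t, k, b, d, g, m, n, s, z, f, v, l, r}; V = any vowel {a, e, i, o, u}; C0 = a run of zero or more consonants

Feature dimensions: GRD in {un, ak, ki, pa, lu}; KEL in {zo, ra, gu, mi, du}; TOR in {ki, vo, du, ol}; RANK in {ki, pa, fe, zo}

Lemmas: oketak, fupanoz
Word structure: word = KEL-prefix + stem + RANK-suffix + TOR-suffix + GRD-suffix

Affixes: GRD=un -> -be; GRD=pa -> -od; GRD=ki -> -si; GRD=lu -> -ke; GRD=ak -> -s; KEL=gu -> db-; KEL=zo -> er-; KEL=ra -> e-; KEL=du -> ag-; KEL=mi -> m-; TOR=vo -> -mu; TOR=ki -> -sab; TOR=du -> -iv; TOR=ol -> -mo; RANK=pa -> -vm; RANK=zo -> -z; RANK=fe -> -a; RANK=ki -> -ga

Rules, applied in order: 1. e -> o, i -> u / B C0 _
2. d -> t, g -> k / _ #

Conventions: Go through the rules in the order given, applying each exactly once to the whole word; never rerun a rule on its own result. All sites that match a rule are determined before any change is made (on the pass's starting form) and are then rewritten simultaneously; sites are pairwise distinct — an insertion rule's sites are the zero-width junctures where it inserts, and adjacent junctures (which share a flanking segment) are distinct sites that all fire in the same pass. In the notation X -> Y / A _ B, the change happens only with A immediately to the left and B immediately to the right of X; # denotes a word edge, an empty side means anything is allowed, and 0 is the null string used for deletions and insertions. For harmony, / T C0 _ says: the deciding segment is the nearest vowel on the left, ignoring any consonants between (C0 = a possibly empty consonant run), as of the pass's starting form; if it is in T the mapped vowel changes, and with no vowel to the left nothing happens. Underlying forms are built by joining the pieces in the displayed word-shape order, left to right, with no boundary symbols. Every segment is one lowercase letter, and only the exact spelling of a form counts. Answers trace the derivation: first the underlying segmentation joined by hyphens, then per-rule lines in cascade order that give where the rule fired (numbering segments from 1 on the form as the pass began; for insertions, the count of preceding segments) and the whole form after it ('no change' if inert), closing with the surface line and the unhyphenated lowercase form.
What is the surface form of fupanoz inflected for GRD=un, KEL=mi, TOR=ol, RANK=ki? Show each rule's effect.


underlying: m-fupanoz-ga-mo-be
1. e -> o, i -> u / B C0 _: fires at position(s) 14: mfupanozgamobo
2. d -> t, g -> k / _ #: no change
surface: mfupanozgamobo
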